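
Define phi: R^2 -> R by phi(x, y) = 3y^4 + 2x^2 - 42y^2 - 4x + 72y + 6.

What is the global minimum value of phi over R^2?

phi(x,y) separates as P(x) + Q(y) + 6, so its minimum is min P + min Q + 6.
P'(x) = 4x - 4 vanishes at x ∈ {1}; Q'(y) = 12(y - 2)(y - 1)(y + 3) vanishes at y ∈ {-3, 1, 2}.
Local minima of P (where P''>0): P(1)=-2. Local minima of Q: Q(-3)=-351, Q(2)=24.
So the global minimum of phi is P(1) + Q(-3) + 6 = -2 − 351 + 6 = -347, attained at (1, -3).

-347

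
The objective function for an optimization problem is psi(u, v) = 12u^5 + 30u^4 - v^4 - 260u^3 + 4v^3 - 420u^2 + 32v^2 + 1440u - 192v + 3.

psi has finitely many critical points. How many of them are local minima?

psi separates as a function of u plus a function of v, so ∇psi=0 decouples.
∂psi/∂u = 60(u - 3)(u - 1)(u + 2)(u + 4) = 0 at u ∈ {-4, -2, 1, 3}; ∂psi/∂v = -4(v - 4)(v - 3)(v + 4) = 0 at v ∈ {-4, 3, 4}.
The Hessian is diagonal: diag(psi_uu, psi_vv). Second derivatives: psi_uu(-4)=-4200, psi_uu(-2)=1800, psi_uu(1)=-1800, psi_uu(3)=4200; psi_vv(-4)=-224, psi_vv(3)=28, psi_vv(4)=-32.
Local minima occur where both diagonal entries positive: (-2, 3), (3, 3). Count: 2.

2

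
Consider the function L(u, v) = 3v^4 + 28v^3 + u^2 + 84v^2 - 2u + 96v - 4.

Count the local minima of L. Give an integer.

L separates as a function of u plus a function of v, so ∇L=0 decouples.
∂L/∂u = 2(u - 1) = 0 at u ∈ {1}; ∂L/∂v = 12(v + 1)(v + 2)(v + 4) = 0 at v ∈ {-4, -2, -1}.
The Hessian is diagonal: diag(L_uu, L_vv). Second derivatives: L_uu(1)=2; L_vv(-4)=72, L_vv(-2)=-24, L_vv(-1)=36.
Local minima occur where both diagonal entries positive: (1, -4), (1, -1). Count: 2.

2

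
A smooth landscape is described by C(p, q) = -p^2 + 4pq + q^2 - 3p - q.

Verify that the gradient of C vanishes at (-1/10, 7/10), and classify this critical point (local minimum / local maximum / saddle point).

∇C = (-2p + 4q - 3, 4p + 2q - 1); substituting (-1/10, 7/10) gives ∇C = (0, 0), so (-1/10, 7/10) is indeed a critical point.
The Hessian of C is constant: H = [[-2, 4], [4, 2]].
det(H) = (-2)·2 − 4² = -20.
Since det(H) < 0, H is indefinite and the critical point is a saddle point.

saddle point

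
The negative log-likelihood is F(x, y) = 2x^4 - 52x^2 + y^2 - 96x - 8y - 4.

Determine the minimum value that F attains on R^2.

F(x,y) separates as P(x) + Q(y) − 4, so its minimum is min P + min Q − 4.
P'(x) = 8(x - 4)(x + 1)(x + 3) vanishes at x ∈ {-3, -1, 4}; Q'(y) = 2y - 8 vanishes at y ∈ {4}.
Local minima of P (where P''>0): P(-3)=-18, P(4)=-704. Local minima of Q: Q(4)=-16.
So the global minimum of F is P(4) + Q(4) − 4 = -704 − 16 − 4 = -724, attained at (4, 4).

-724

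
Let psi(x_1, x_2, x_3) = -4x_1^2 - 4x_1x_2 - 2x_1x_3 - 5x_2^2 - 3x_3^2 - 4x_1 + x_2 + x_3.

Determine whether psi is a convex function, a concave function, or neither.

psi is quadratic, so its Hessian is the constant matrix H = [[-8, -4, -2], [-4, -10, 0], [-2, 0, -6]].
Leading principal minors: -8, 64, -344.
Signs alternate −, +, − ⇒ H ≺ 0 ⇒ concave.

concave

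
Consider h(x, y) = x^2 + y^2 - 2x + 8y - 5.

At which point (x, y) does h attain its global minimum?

h(x,y) separates as P(x) + Q(y) − 5, so its minimum is min P + min Q − 5.
P'(x) = 2x - 2 vanishes at x ∈ {1}; Q'(y) = 2y + 8 vanishes at y ∈ {-4}.
Local minima of P (where P''>0): P(1)=-1. Local minima of Q: Q(-4)=-16.
So the global minimum of h is P(1) + Q(-4) − 5 = -1 − 16 − 5 = -22, attained at (1, -4).

(1, -4)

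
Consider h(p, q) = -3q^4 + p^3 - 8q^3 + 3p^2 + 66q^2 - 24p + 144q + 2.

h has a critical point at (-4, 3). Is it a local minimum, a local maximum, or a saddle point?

The mixed partial ∂²h/∂p∂q is 0, so the Hessian at any point is diag(h_pp, h_qq) = diag(6(p + 1), 12(-3q^2 - 4q + 11)).
At (-4, 3): H = diag(-18, -336).
Both eigenvalues are negative, so H is negative definite: a local maximum.

local maximum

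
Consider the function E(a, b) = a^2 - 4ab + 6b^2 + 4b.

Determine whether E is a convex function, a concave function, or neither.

E is quadratic, so its Hessian is the constant matrix H = [[2, -4], [-4, 12]].
det(H) = 8, tr(H) = 14.
det(H) > 0 and tr(H) > 0, so H is positive definite everywhere: convex.

convex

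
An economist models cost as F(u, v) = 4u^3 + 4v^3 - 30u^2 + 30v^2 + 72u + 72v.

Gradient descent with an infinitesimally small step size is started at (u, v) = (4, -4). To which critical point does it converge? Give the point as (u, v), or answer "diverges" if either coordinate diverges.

diverges

F is separable, so gradient descent decouples: u follows -∂F/∂u, v follows -∂F/∂v.
∂F/∂u = 12(u - 3)(u - 2); at u=4 this is 24, so u decreases.
∂F/∂v = 12(v + 2)(v + 3); at v=-4 this is 24, so v decreases.
The v-coordinate has no critical point in that direction and runs off to infinity.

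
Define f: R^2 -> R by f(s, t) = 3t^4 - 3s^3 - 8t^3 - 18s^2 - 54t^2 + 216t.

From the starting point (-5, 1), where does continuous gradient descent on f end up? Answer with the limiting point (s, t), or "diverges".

(-4, -3)

f is separable, so gradient descent decouples: s follows -∂f/∂s, t follows -∂f/∂t.
∂f/∂s = -9s(s + 4); at s=-5 this is -45, so s increases.
∂f/∂t = 12(t - 3)(t - 2)(t + 3); at t=1 this is 96, so t decreases.
s converges to its nearest critical value -4 (a local min of the s-part); t converges to -3. The iterate converges to (-4, -3).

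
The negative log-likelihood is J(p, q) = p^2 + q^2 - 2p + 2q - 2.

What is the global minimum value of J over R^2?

-4

J(p,q) separates as A(p) + B(q) − 2, so its minimum is min A + min B − 2.
A'(p) = 2p - 2 vanishes at p ∈ {1}; B'(q) = 2q + 2 vanishes at q ∈ {-1}.
Local minima of A (where A''>0): A(1)=-1. Local minima of B: B(-1)=-1.
So the global minimum of J is A(1) + B(-1) − 2 = -1 − 1 − 2 = -4, attained at (1, -1).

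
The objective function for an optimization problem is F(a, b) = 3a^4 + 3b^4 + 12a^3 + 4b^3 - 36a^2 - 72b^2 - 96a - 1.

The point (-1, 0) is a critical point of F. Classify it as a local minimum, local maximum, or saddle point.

local maximum

The mixed partial ∂²F/∂a∂b is 0, so the Hessian at any point is diag(F_aa, F_bb) = diag(36(a^2 + 2a - 2), 12(3b^2 + 2b - 12)).
At (-1, 0): H = diag(-108, -144).
Both eigenvalues are negative, so H is negative definite: a local maximum.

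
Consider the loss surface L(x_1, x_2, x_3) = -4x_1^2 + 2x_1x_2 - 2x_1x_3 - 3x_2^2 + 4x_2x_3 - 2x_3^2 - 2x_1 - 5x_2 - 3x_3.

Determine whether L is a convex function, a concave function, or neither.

concave

L is quadratic, so its Hessian is the constant matrix H = [[-8, 2, -2], [2, -6, 4], [-2, 4, -4]].
Leading principal minors: -8, 44, -56.
Signs alternate −, +, − ⇒ H ≺ 0 ⇒ concave.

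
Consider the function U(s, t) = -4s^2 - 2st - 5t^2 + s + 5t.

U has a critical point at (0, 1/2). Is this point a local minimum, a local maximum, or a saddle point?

local maximum

The Hessian of U is constant: H = [[-8, -2], [-2, -10]].
det(H) = (-8)·(-10) − (-2)² = 76.
det(H) > 0 and tr(H) = -18 < 0, so H is negative definite and the point is a local maximum.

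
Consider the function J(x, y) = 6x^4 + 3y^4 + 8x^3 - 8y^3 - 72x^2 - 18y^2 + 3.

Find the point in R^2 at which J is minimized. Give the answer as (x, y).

(-3, 3)

J(x,y) separates as P(x) + Q(y) + 3, so its minimum is min P + min Q + 3.
P'(x) = 24x(x - 2)(x + 3) vanishes at x ∈ {-3, 0, 2}; Q'(y) = 12y(y - 3)(y + 1) vanishes at y ∈ {-1, 0, 3}.
Local minima of P (where P''>0): P(-3)=-378, P(2)=-128. Local minima of Q: Q(-1)=-7, Q(3)=-135.
So the global minimum of J is P(-3) + Q(3) + 3 = -378 − 135 + 3 = -510, attained at (-3, 3).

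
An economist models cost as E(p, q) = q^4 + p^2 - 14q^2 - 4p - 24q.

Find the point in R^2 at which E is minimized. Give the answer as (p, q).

E(p,q) separates as A(p) + B(q), so its minimum is min A + min B.
A'(p) = 2p - 4 vanishes at p ∈ {2}; B'(q) = 4(q - 3)(q + 1)(q + 2) vanishes at q ∈ {-2, -1, 3}.
Local minima of A (where A''>0): A(2)=-4. Local minima of B: B(-2)=8, B(3)=-117.
So the global minimum of E is A(2) + B(3) = -4 − 117 = -121, attained at (2, 3).

(2, 3)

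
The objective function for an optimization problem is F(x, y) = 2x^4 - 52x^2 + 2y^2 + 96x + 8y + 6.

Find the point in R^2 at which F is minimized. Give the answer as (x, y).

F(x,y) separates as P(x) + Q(y) + 6, so its minimum is min P + min Q + 6.
P'(x) = 8(x - 3)(x - 1)(x + 4) vanishes at x ∈ {-4, 1, 3}; Q'(y) = 4y + 8 vanishes at y ∈ {-2}.
Local minima of P (where P''>0): P(-4)=-704, P(3)=-18. Local minima of Q: Q(-2)=-8.
So the global minimum of F is P(-4) + Q(-2) + 6 = -704 − 8 + 6 = -706, attained at (-4, -2).

(-4, -2)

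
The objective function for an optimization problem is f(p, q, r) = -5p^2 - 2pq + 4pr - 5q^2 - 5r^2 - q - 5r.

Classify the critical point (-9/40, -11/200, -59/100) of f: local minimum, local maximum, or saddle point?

local maximum

The Hessian is constant: H = [[-10, -2, 4], [-2, -10, 0], [4, 0, -10]].
Leading principal minors: Δ₁ = -10, Δ₂ = 96, Δ₃ = -800.
The minors alternate sign starting negative (−, +, −), so H is negative definite: a local maximum.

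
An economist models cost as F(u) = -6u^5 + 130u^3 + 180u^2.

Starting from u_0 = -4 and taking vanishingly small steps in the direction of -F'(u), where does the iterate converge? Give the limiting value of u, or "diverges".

-3

F'(u) = -30u(u - 4)(u + 1)(u + 3), so F'(-4) = -2880.
Gradient descent moves in the -F' direction, i.e. u is increasing.
The nearest critical point in that direction is u = -3, where F'' = 1260 > 0 (a local minimum). The iterate converges there.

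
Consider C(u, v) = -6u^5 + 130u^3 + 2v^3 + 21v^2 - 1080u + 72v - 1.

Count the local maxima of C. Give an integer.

2

C separates as a function of u plus a function of v, so ∇C=0 decouples.
∂C/∂u = -30(u - 3)(u - 2)(u + 2)(u + 3) = 0 at u ∈ {-3, -2, 2, 3}; ∂C/∂v = 6(v + 3)(v + 4) = 0 at v ∈ {-4, -3}.
The Hessian is diagonal: diag(C_uu, C_vv). Second derivatives: C_uu(-3)=900, C_uu(-2)=-600, C_uu(2)=600, C_uu(3)=-900; C_vv(-4)=-6, C_vv(-3)=6.
Local maxima occur where both diagonal entries negative: (-2, -4), (3, -4). Count: 2.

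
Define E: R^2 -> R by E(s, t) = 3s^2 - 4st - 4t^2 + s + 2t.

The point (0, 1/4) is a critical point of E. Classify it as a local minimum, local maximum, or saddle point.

saddle point

The Hessian of E is constant: H = [[6, -4], [-4, -8]].
det(H) = 6·(-8) − (-4)² = -64.
Since det(H) < 0, H is indefinite and the critical point is a saddle point.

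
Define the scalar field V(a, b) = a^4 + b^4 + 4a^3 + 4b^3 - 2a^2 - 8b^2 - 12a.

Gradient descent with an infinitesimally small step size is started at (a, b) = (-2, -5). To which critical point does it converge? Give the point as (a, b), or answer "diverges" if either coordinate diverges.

(-3, -4)

V is separable, so gradient descent decouples: a follows -∂V/∂a, b follows -∂V/∂b.
∂V/∂a = 4(a - 1)(a + 1)(a + 3); at a=-2 this is 12, so a decreases.
∂V/∂b = 4b(b - 1)(b + 4); at b=-5 this is -120, so b increases.
a converges to its nearest critical value -3 (a local min of the a-part); b converges to -4. The iterate converges to (-3, -4).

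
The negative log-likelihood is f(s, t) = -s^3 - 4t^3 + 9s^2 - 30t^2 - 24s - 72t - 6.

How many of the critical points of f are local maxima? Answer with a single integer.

f separates as a function of s plus a function of t, so ∇f=0 decouples.
∂f/∂s = -3(s - 4)(s - 2) = 0 at s ∈ {2, 4}; ∂f/∂t = -12(t + 2)(t + 3) = 0 at t ∈ {-3, -2}.
The Hessian is diagonal: diag(f_ss, f_tt). Second derivatives: f_ss(2)=6, f_ss(4)=-6; f_tt(-3)=12, f_tt(-2)=-12.
Local maxima occur where both diagonal entries negative: (4, -2). Count: 1.

1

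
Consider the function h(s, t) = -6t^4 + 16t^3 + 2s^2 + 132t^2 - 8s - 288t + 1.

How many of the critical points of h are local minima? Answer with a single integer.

1

h separates as a function of s plus a function of t, so ∇h=0 decouples.
∂h/∂s = 4(s - 2) = 0 at s ∈ {2}; ∂h/∂t = -24(t - 4)(t - 1)(t + 3) = 0 at t ∈ {-3, 1, 4}.
The Hessian is diagonal: diag(h_ss, h_tt). Second derivatives: h_ss(2)=4; h_tt(-3)=-672, h_tt(1)=288, h_tt(4)=-504.
Local minima occur where both diagonal entries positive: (2, 1). Count: 1.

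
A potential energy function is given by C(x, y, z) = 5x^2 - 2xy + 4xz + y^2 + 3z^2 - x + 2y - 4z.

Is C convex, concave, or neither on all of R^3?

C is quadratic, so its Hessian is the constant matrix H = [[10, -2, 4], [-2, 2, 0], [4, 0, 6]].
Leading principal minors: 10, 16, 64.
All positive ⇒ H ≻ 0 ⇒ convex.

convex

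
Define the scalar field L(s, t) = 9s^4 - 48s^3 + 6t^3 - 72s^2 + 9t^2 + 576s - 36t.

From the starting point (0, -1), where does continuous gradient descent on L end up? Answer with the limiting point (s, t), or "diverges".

L is separable, so gradient descent decouples: s follows -∂L/∂s, t follows -∂L/∂t.
∂L/∂s = 36(s - 4)(s - 2)(s + 2); at s=0 this is 576, so s decreases.
∂L/∂t = 18(t - 1)(t + 2); at t=-1 this is -36, so t increases.
s converges to its nearest critical value -2 (a local min of the s-part); t converges to 1. The iterate converges to (-2, 1).

(-2, 1)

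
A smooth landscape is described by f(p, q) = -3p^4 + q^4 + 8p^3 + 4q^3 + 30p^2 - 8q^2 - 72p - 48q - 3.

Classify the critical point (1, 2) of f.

local minimum

The mixed partial ∂²f/∂p∂q is 0, so the Hessian at any point is diag(f_pp, f_qq) = diag(12(-3p^2 + 4p + 5), 4(3q^2 + 6q - 4)).
At (1, 2): H = diag(72, 80).
Both eigenvalues are positive, so H is positive definite: a local minimum.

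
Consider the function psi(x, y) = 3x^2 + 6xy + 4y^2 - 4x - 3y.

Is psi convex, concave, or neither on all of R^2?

psi is quadratic, so its Hessian is the constant matrix H = [[6, 6], [6, 8]].
det(H) = 12, tr(H) = 14.
det(H) > 0 and tr(H) > 0, so H is positive definite everywhere: convex.

convex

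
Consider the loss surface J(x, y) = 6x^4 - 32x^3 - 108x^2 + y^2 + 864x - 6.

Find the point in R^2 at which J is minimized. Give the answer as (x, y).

J(x,y) separates as P(x) + Q(y) − 6, so its minimum is min P + min Q − 6.
P'(x) = 24(x - 4)(x - 3)(x + 3) vanishes at x ∈ {-3, 3, 4}; Q'(y) = 2y vanishes at y ∈ {0}.
Local minima of P (where P''>0): P(-3)=-2214, P(4)=1216. Local minima of Q: Q(0)=0.
So the global minimum of J is P(-3) + Q(0) − 6 = -2214 + 0 − 6 = -2220, attained at (-3, 0).

(-3, 0)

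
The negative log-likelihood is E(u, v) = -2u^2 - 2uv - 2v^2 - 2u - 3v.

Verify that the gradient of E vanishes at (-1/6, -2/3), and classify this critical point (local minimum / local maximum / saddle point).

local maximum

∇E = (-4u - 2v - 2, -2u - 4v - 3); substituting (-1/6, -2/3) gives ∇E = (0, 0), so (-1/6, -2/3) is indeed a critical point.
The Hessian of E is constant: H = [[-4, -2], [-2, -4]].
det(H) = (-4)·(-4) − (-2)² = 12.
det(H) > 0 and tr(H) = -8 < 0, so H is negative definite and the point is a local maximum.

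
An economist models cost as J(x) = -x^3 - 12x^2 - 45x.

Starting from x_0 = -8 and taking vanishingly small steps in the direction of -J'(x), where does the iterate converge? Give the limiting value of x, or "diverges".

-5

J'(x) = -3(x + 3)(x + 5), so J'(-8) = -45.
Gradient descent moves in the -J' direction, i.e. x is increasing.
The nearest critical point in that direction is x = -5, where J'' = 6 > 0 (a local minimum). The iterate converges there.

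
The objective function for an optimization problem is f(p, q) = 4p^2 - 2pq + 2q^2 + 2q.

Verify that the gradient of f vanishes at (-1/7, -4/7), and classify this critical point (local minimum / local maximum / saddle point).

local minimum

∇f = (8p - 2q, -2p + 4q + 2); substituting (-1/7, -4/7) gives ∇f = (0, 0), so (-1/7, -4/7) is indeed a critical point.
The Hessian of f is constant: H = [[8, -2], [-2, 4]].
det(H) = 8·4 − (-2)² = 28.
det(H) > 0 and tr(H) = 12 > 0, so H is positive definite and the point is a local minimum.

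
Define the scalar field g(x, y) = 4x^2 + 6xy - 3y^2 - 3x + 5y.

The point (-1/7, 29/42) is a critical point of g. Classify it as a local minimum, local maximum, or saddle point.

saddle point

The Hessian of g is constant: H = [[8, 6], [6, -6]].
det(H) = 8·(-6) − 6² = -84.
Since det(H) < 0, H is indefinite and the critical point is a saddle point.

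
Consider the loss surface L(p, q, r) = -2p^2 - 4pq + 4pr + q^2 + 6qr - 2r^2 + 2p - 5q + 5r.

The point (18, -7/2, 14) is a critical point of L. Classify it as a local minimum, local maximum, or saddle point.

saddle point

The Hessian is constant: H = [[-4, -4, 4], [-4, 2, 6], [4, 6, -4]].
Leading principal minors: Δ₁ = -4, Δ₂ = -24, Δ₃ = 16.
The minors fit neither the all-positive nor the alternating-sign pattern, so H is indefinite: a saddle point.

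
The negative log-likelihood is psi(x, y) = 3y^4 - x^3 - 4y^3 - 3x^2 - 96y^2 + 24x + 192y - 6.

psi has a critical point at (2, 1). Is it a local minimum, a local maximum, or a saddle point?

The mixed partial ∂²psi/∂x∂y is 0, so the Hessian at any point is diag(psi_xx, psi_yy) = diag(-6(x + 1), 12(3y^2 - 2y - 16)).
At (2, 1): H = diag(-18, -180).
Both eigenvalues are negative, so H is negative definite: a local maximum.

local maximum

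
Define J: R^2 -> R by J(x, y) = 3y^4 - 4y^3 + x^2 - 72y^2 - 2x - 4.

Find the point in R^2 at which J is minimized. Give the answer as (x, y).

(1, 4)

J(x,y) separates as P(x) + Q(y) − 4, so its minimum is min P + min Q − 4.
P'(x) = 2x - 2 vanishes at x ∈ {1}; Q'(y) = 12y(y - 4)(y + 3) vanishes at y ∈ {-3, 0, 4}.
Local minima of P (where P''>0): P(1)=-1. Local minima of Q: Q(-3)=-297, Q(4)=-640.
So the global minimum of J is P(1) + Q(4) − 4 = -1 − 640 − 4 = -645, attained at (1, 4).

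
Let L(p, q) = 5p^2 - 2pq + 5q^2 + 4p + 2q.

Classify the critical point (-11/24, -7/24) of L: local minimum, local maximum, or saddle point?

local minimum

The Hessian of L is constant: H = [[10, -2], [-2, 10]].
det(H) = 10·10 − (-2)² = 96.
det(H) > 0 and tr(H) = 20 > 0, so H is positive definite and the point is a local minimum.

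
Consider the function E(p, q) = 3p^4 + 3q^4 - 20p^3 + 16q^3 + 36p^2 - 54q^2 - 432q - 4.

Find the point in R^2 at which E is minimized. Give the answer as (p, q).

(0, 3)

E(p,q) separates as A(p) + B(q) − 4, so its minimum is min A + min B − 4.
A'(p) = 12p(p - 3)(p - 2) vanishes at p ∈ {0, 2, 3}; B'(q) = 12(q - 3)(q + 3)(q + 4) vanishes at q ∈ {-4, -3, 3}.
Local minima of A (where A''>0): A(0)=0, A(3)=27. Local minima of B: B(-4)=608, B(3)=-1107.
So the global minimum of E is A(0) + B(3) − 4 = 0 − 1107 − 4 = -1111, attained at (0, 3).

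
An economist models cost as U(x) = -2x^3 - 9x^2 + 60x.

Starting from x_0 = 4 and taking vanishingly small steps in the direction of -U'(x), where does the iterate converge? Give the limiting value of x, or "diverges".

diverges

U'(x) = -6(x - 2)(x + 5), so U'(4) = -108.
Gradient descent moves in the -U' direction, i.e. x is increasing.
There is no critical point above x=4, and U' keeps the same sign, so the iterate runs off to +∞.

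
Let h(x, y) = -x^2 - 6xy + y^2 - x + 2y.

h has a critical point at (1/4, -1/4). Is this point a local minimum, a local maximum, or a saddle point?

The Hessian of h is constant: H = [[-2, -6], [-6, 2]].
det(H) = (-2)·2 − (-6)² = -40.
Since det(H) < 0, H is indefinite and the critical point is a saddle point.

saddle point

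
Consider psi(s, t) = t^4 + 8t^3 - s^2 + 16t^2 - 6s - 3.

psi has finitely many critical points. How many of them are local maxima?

1

psi separates as a function of s plus a function of t, so ∇psi=0 decouples.
∂psi/∂s = -2(s + 3) = 0 at s ∈ {-3}; ∂psi/∂t = 4t(t + 2)(t + 4) = 0 at t ∈ {-4, -2, 0}.
The Hessian is diagonal: diag(psi_ss, psi_tt). Second derivatives: psi_ss(-3)=-2; psi_tt(-4)=32, psi_tt(-2)=-16, psi_tt(0)=32.
Local maxima occur where both diagonal entries negative: (-3, -2). Count: 1.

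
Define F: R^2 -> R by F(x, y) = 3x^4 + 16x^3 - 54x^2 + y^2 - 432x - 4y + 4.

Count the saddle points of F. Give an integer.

F separates as a function of x plus a function of y, so ∇F=0 decouples.
∂F/∂x = 12(x - 3)(x + 3)(x + 4) = 0 at x ∈ {-4, -3, 3}; ∂F/∂y = 2(y - 2) = 0 at y ∈ {2}.
The Hessian is diagonal: diag(F_xx, F_yy). Second derivatives: F_xx(-4)=84, F_xx(-3)=-72, F_xx(3)=504; F_yy(2)=2.
Saddle points occur where the two diagonal entries have opposite signs: (-3, 2). Count: 1.

1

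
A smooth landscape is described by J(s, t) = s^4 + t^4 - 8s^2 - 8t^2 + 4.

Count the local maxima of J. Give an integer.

J separates as a function of s plus a function of t, so ∇J=0 decouples.
∂J/∂s = 4s(s - 2)(s + 2) = 0 at s ∈ {-2, 0, 2}; ∂J/∂t = 4t(t - 2)(t + 2) = 0 at t ∈ {-2, 0, 2}.
The Hessian is diagonal: diag(J_ss, J_tt). Second derivatives: J_ss(-2)=32, J_ss(0)=-16, J_ss(2)=32; J_tt(-2)=32, J_tt(0)=-16, J_tt(2)=32.
Local maxima occur where both diagonal entries negative: (0, 0). Count: 1.

1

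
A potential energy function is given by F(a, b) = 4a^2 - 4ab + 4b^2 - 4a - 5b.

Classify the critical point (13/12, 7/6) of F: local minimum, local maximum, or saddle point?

local minimum

The Hessian of F is constant: H = [[8, -4], [-4, 8]].
det(H) = 8·8 − (-4)² = 48.
det(H) > 0 and tr(H) = 16 > 0, so H is positive definite and the point is a local minimum.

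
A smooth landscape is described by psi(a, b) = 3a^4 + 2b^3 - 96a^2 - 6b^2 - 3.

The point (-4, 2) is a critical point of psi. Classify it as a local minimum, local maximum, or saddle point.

The mixed partial ∂²psi/∂a∂b is 0, so the Hessian at any point is diag(psi_aa, psi_bb) = diag(12(3a^2 - 16), 12(b - 1)).
At (-4, 2): H = diag(384, 12).
Both eigenvalues are positive, so H is positive definite: a local minimum.

local minimum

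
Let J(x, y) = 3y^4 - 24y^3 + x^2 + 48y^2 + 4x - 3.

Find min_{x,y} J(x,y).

J(x,y) separates as P(x) + Q(y) − 3, so its minimum is min P + min Q − 3.
P'(x) = 2x + 4 vanishes at x ∈ {-2}; Q'(y) = 12y(y - 4)(y - 2) vanishes at y ∈ {0, 2, 4}.
Local minima of P (where P''>0): P(-2)=-4. Local minima of Q: Q(0)=0, Q(4)=0.
So the global minimum of J is P(-2) + Q(0) − 3 = -4 + 0 − 3 = -7, attained at (-2, 0).

-7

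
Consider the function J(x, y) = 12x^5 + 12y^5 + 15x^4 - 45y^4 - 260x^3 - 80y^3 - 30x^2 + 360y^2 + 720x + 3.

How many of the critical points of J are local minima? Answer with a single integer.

J separates as a function of x plus a function of y, so ∇J=0 decouples.
∂J/∂x = 60(x - 3)(x - 1)(x + 1)(x + 4) = 0 at x ∈ {-4, -1, 1, 3}; ∂J/∂y = 60y(y - 3)(y - 2)(y + 2) = 0 at y ∈ {-2, 0, 2, 3}.
The Hessian is diagonal: diag(J_xx, J_yy). Second derivatives: J_xx(-4)=-6300, J_xx(-1)=1440, J_xx(1)=-1200, J_xx(3)=3360; J_yy(-2)=-2400, J_yy(0)=720, J_yy(2)=-480, J_yy(3)=900.
Local minima occur where both diagonal entries positive: (-1, 0), (-1, 3), (3, 0), (3, 3). Count: 4.

4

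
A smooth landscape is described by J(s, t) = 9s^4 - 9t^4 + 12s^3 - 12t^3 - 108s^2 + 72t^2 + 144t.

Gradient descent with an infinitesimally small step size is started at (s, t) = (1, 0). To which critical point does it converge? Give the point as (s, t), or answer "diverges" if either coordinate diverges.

J is separable, so gradient descent decouples: s follows -∂J/∂s, t follows -∂J/∂t.
∂J/∂s = 36s(s - 2)(s + 3); at s=1 this is -144, so s increases.
∂J/∂t = -36(t - 2)(t + 1)(t + 2); at t=0 this is 144, so t decreases.
s converges to its nearest critical value 2 (a local min of the s-part); t converges to -1. The iterate converges to (2, -1).

(2, -1)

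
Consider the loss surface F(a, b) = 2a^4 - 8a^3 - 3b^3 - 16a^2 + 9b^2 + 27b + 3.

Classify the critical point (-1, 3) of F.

saddle point

The mixed partial ∂²F/∂a∂b is 0, so the Hessian at any point is diag(F_aa, F_bb) = diag(8(3a^2 - 6a - 4), 18(-b + 1)).
At (-1, 3): H = diag(40, -36).
The eigenvalues have opposite signs, so H is indefinite: a saddle point.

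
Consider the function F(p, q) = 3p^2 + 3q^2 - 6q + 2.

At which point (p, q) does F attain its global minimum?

(0, 1)

F(p,q) separates as A(p) + B(q) + 2, so its minimum is min A + min B + 2.
A'(p) = 6p vanishes at p ∈ {0}; B'(q) = 6q - 6 vanishes at q ∈ {1}.
Local minima of A (where A''>0): A(0)=0. Local minima of B: B(1)=-3.
So the global minimum of F is A(0) + B(1) + 2 = 0 − 3 + 2 = -1, attained at (0, 1).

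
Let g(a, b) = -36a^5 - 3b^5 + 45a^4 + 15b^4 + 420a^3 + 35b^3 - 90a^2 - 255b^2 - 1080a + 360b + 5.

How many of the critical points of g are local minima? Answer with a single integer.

g separates as a function of a plus a function of b, so ∇g=0 decouples.
∂g/∂a = -180(a - 3)(a - 1)(a + 1)(a + 2) = 0 at a ∈ {-2, -1, 1, 3}; ∂g/∂b = -15(b - 4)(b - 2)(b - 1)(b + 3) = 0 at b ∈ {-3, 1, 2, 4}.
The Hessian is diagonal: diag(g_aa, g_bb). Second derivatives: g_aa(-2)=2700, g_aa(-1)=-1440, g_aa(1)=2160, g_aa(3)=-7200; g_bb(-3)=2100, g_bb(1)=-180, g_bb(2)=150, g_bb(4)=-630.
Local minima occur where both diagonal entries positive: (-2, -3), (-2, 2), (1, -3), (1, 2). Count: 4.

4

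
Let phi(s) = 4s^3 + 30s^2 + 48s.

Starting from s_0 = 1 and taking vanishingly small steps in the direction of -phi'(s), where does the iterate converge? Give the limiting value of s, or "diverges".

-1

phi'(s) = 12(s + 1)(s + 4), so phi'(1) = 120.
Gradient descent moves in the -phi' direction, i.e. s is decreasing.
The nearest critical point in that direction is s = -1, where phi'' = 36 > 0 (a local minimum). The iterate converges there.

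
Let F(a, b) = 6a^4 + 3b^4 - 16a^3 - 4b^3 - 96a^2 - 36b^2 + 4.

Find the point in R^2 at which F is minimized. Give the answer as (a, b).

F(a,b) separates as P(a) + Q(b) + 4, so its minimum is min P + min Q + 4.
P'(a) = 24a(a - 4)(a + 2) vanishes at a ∈ {-2, 0, 4}; Q'(b) = 12b(b - 3)(b + 2) vanishes at b ∈ {-2, 0, 3}.
Local minima of P (where P''>0): P(-2)=-160, P(4)=-1024. Local minima of Q: Q(-2)=-64, Q(3)=-189.
So the global minimum of F is P(4) + Q(3) + 4 = -1024 − 189 + 4 = -1209, attained at (4, 3).

(4, 3)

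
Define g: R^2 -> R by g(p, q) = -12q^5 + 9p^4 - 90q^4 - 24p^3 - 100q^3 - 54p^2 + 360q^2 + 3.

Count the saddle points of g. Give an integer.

6

g separates as a function of p plus a function of q, so ∇g=0 decouples.
∂g/∂p = 36p(p - 3)(p + 1) = 0 at p ∈ {-1, 0, 3}; ∂g/∂q = -60q(q - 1)(q + 3)(q + 4) = 0 at q ∈ {-4, -3, 0, 1}.
The Hessian is diagonal: diag(g_pp, g_qq). Second derivatives: g_pp(-1)=144, g_pp(0)=-108, g_pp(3)=432; g_qq(-4)=1200, g_qq(-3)=-720, g_qq(0)=720, g_qq(1)=-1200.
Saddle points occur where the two diagonal entries have opposite signs: (-1, -3), (-1, 1), (0, -4), (0, 0), (3, -3), (3, 1). Count: 6.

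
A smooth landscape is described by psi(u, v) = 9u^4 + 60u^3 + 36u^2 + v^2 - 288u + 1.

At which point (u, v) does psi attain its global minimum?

(1, 0)

psi(u,v) separates as P(u) + Q(v) + 1, so its minimum is min P + min Q + 1.
P'(u) = 36(u - 1)(u + 2)(u + 4) vanishes at u ∈ {-4, -2, 1}; Q'(v) = 2v vanishes at v ∈ {0}.
Local minima of P (where P''>0): P(-4)=192, P(1)=-183. Local minima of Q: Q(0)=0.
So the global minimum of psi is P(1) + Q(0) + 1 = -183 + 0 + 1 = -182, attained at (1, 0).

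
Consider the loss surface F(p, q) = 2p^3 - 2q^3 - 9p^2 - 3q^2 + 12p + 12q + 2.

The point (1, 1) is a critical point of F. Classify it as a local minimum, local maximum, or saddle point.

The mixed partial ∂²F/∂p∂q is 0, so the Hessian at any point is diag(F_pp, F_qq) = diag(6(2p - 3), -6(2q + 1)).
At (1, 1): H = diag(-6, -18).
Both eigenvalues are negative, so H is negative definite: a local maximum.

local maximum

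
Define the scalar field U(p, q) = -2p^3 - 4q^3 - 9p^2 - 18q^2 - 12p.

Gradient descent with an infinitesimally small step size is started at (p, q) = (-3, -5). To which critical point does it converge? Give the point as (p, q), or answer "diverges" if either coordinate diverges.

U is separable, so gradient descent decouples: p follows -∂U/∂p, q follows -∂U/∂q.
∂U/∂p = -6(p + 1)(p + 2); at p=-3 this is -12, so p increases.
∂U/∂q = -12q(q + 3); at q=-5 this is -120, so q increases.
p converges to its nearest critical value -2 (a local min of the p-part); q converges to -3. The iterate converges to (-2, -3).

(-2, -3)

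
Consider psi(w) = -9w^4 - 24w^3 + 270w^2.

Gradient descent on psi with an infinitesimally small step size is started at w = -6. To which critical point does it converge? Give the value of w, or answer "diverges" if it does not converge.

psi'(w) = -36w(w - 3)(w + 5), so psi'(-6) = 1944.
Gradient descent moves in the -psi' direction, i.e. w is decreasing.
There is no critical point below w=-6, and psi' keeps the same sign, so the iterate runs off to −∞.

diverges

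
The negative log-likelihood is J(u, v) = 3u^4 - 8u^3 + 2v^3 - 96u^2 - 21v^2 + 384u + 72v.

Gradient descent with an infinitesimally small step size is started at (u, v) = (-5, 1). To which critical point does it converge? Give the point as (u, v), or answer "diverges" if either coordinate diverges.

J is separable, so gradient descent decouples: u follows -∂J/∂u, v follows -∂J/∂v.
∂J/∂u = 12(u - 4)(u - 2)(u + 4); at u=-5 this is -756, so u increases.
∂J/∂v = 6(v - 4)(v - 3); at v=1 this is 36, so v decreases.
The v-coordinate has no critical point in that direction and runs off to infinity.

diverges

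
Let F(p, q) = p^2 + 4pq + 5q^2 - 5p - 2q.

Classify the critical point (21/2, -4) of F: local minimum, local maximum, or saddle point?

The Hessian of F is constant: H = [[2, 4], [4, 10]].
det(H) = 2·10 − 4² = 4.
det(H) > 0 and tr(H) = 12 > 0, so H is positive definite and the point is a local minimum.

local minimum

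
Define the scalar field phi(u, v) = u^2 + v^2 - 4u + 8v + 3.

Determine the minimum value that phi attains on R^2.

-17

phi(u,v) separates as P(u) + Q(v) + 3, so its minimum is min P + min Q + 3.
P'(u) = 2u - 4 vanishes at u ∈ {2}; Q'(v) = 2v + 8 vanishes at v ∈ {-4}.
Local minima of P (where P''>0): P(2)=-4. Local minima of Q: Q(-4)=-16.
So the global minimum of phi is P(2) + Q(-4) + 3 = -4 − 16 + 3 = -17, attained at (2, -4).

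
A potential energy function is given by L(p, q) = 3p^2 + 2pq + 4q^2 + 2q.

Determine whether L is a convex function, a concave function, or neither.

convex

L is quadratic, so its Hessian is the constant matrix H = [[6, 2], [2, 8]].
det(H) = 44, tr(H) = 14.
det(H) > 0 and tr(H) > 0, so H is positive definite everywhere: convex.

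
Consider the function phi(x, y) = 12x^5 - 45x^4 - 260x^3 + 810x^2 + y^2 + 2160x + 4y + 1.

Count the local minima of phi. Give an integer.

phi separates as a function of x plus a function of y, so ∇phi=0 decouples.
∂phi/∂x = 60(x - 4)(x - 3)(x + 1)(x + 3) = 0 at x ∈ {-3, -1, 3, 4}; ∂phi/∂y = 2(y + 2) = 0 at y ∈ {-2}.
The Hessian is diagonal: diag(phi_xx, phi_yy). Second derivatives: phi_xx(-3)=-5040, phi_xx(-1)=2400, phi_xx(3)=-1440, phi_xx(4)=2100; phi_yy(-2)=2.
Local minima occur where both diagonal entries positive: (-1, -2), (4, -2). Count: 2.

2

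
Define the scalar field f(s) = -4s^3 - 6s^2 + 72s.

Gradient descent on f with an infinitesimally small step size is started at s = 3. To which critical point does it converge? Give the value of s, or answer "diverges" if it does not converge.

f'(s) = -12(s - 2)(s + 3), so f'(3) = -72.
Gradient descent moves in the -f' direction, i.e. s is increasing.
There is no critical point above s=3, and f' keeps the same sign, so the iterate runs off to +∞.

diverges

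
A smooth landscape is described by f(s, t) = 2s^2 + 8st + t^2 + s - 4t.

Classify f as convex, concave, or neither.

f is quadratic, so its Hessian is the constant matrix H = [[4, 8], [8, 2]].
det(H) = -56, tr(H) = 6.
det(H) < 0, so H is indefinite: neither convex nor concave.

neither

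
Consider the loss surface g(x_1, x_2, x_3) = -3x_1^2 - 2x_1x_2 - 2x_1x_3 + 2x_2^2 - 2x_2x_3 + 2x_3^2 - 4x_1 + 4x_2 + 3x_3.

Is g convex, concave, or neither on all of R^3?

neither

g is quadratic, so its Hessian is the constant matrix H = [[-6, -2, -2], [-2, 4, -2], [-2, -2, 4]].
Leading principal minors: -6, -28, -120.
Neither pattern holds ⇒ H is indefinite ⇒ neither convex nor concave.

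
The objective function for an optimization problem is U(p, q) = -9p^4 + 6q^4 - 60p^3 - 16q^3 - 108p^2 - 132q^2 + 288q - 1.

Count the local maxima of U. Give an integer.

2

U separates as a function of p plus a function of q, so ∇U=0 decouples.
∂U/∂p = -36p(p + 2)(p + 3) = 0 at p ∈ {-3, -2, 0}; ∂U/∂q = 24(q - 4)(q - 1)(q + 3) = 0 at q ∈ {-3, 1, 4}.
The Hessian is diagonal: diag(U_pp, U_qq). Second derivatives: U_pp(-3)=-108, U_pp(-2)=72, U_pp(0)=-216; U_qq(-3)=672, U_qq(1)=-288, U_qq(4)=504.
Local maxima occur where both diagonal entries negative: (-3, 1), (0, 1). Count: 2.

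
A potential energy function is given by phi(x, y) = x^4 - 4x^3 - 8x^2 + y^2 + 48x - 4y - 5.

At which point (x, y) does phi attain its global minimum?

phi(x,y) separates as P(x) + Q(y) − 5, so its minimum is min P + min Q − 5.
P'(x) = 4(x - 3)(x - 2)(x + 2) vanishes at x ∈ {-2, 2, 3}; Q'(y) = 2y - 4 vanishes at y ∈ {2}.
Local minima of P (where P''>0): P(-2)=-80, P(3)=45. Local minima of Q: Q(2)=-4.
So the global minimum of phi is P(-2) + Q(2) − 5 = -80 − 4 − 5 = -89, attained at (-2, 2).

(-2, 2)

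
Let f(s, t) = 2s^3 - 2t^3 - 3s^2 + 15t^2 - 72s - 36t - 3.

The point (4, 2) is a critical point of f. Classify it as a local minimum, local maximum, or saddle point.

The mixed partial ∂²f/∂s∂t is 0, so the Hessian at any point is diag(f_ss, f_tt) = diag(6(2s - 1), 6(-2t + 5)).
At (4, 2): H = diag(42, 6).
Both eigenvalues are positive, so H is positive definite: a local minimum.

local minimum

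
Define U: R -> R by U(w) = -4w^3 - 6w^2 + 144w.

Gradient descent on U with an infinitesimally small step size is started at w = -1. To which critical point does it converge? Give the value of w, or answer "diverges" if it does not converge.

U'(w) = -12(w - 3)(w + 4), so U'(-1) = 144.
Gradient descent moves in the -U' direction, i.e. w is decreasing.
The nearest critical point in that direction is w = -4, where U'' = 84 > 0 (a local minimum). The iterate converges there.

-4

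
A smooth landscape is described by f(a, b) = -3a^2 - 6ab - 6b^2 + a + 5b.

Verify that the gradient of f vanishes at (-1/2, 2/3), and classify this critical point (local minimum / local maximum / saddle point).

local maximum

∇f = (-6a - 6b + 1, -6a - 12b + 5); substituting (-1/2, 2/3) gives ∇f = (0, 0), so (-1/2, 2/3) is indeed a critical point.
The Hessian of f is constant: H = [[-6, -6], [-6, -12]].
det(H) = (-6)·(-12) − (-6)² = 36.
det(H) > 0 and tr(H) = -18 < 0, so H is negative definite and the point is a local maximum.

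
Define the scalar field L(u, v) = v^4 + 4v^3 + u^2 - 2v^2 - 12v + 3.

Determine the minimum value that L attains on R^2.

L(u,v) separates as P(u) + Q(v) + 3, so its minimum is min P + min Q + 3.
P'(u) = 2u vanishes at u ∈ {0}; Q'(v) = 4(v - 1)(v + 1)(v + 3) vanishes at v ∈ {-3, -1, 1}.
Local minima of P (where P''>0): P(0)=0. Local minima of Q: Q(-3)=-9, Q(1)=-9.
So the global minimum of L is P(0) + Q(-3) + 3 = 0 − 9 + 3 = -6, attained at (0, -3).

-6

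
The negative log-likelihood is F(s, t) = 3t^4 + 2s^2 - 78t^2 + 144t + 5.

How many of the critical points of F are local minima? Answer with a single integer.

2

F separates as a function of s plus a function of t, so ∇F=0 decouples.
∂F/∂s = 4s = 0 at s ∈ {0}; ∂F/∂t = 12(t - 3)(t - 1)(t + 4) = 0 at t ∈ {-4, 1, 3}.
The Hessian is diagonal: diag(F_ss, F_tt). Second derivatives: F_ss(0)=4; F_tt(-4)=420, F_tt(1)=-120, F_tt(3)=168.
Local minima occur where both diagonal entries positive: (0, -4), (0, 3). Count: 2.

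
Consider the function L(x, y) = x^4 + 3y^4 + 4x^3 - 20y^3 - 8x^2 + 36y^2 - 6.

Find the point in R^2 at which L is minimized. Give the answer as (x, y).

(-4, 0)

L(x,y) separates as P(x) + Q(y) − 6, so its minimum is min P + min Q − 6.
P'(x) = 4x(x - 1)(x + 4) vanishes at x ∈ {-4, 0, 1}; Q'(y) = 12y(y - 3)(y - 2) vanishes at y ∈ {0, 2, 3}.
Local minima of P (where P''>0): P(-4)=-128, P(1)=-3. Local minima of Q: Q(0)=0, Q(3)=27.
So the global minimum of L is P(-4) + Q(0) − 6 = -128 + 0 − 6 = -134, attained at (-4, 0).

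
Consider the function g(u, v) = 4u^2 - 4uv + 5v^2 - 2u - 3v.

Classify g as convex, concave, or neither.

g is quadratic, so its Hessian is the constant matrix H = [[8, -4], [-4, 10]].
det(H) = 64, tr(H) = 18.
det(H) > 0 and tr(H) > 0, so H is positive definite everywhere: convex.

convex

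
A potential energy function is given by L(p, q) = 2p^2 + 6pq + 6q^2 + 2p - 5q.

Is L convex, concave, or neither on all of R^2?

L is quadratic, so its Hessian is the constant matrix H = [[4, 6], [6, 12]].
det(H) = 12, tr(H) = 16.
det(H) > 0 and tr(H) > 0, so H is positive definite everywhere: convex.

convex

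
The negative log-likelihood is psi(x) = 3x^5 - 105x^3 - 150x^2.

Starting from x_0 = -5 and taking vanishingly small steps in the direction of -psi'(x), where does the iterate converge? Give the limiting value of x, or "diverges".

psi'(x) = 15x(x - 5)(x + 1)(x + 4), so psi'(-5) = 3000.
Gradient descent moves in the -psi' direction, i.e. x is decreasing.
There is no critical point below x=-5, and psi' keeps the same sign, so the iterate runs off to −∞.

diverges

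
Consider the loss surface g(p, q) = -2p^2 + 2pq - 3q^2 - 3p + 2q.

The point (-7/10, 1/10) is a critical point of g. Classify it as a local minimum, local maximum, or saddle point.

local maximum

The Hessian of g is constant: H = [[-4, 2], [2, -6]].
det(H) = (-4)·(-6) − 2² = 20.
det(H) > 0 and tr(H) = -10 < 0, so H is negative definite and the point is a local maximum.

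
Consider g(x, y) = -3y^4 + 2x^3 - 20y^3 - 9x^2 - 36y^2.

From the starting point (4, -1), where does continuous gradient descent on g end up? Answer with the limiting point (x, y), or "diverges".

g is separable, so gradient descent decouples: x follows -∂g/∂x, y follows -∂g/∂y.
∂g/∂x = 6x(x - 3); at x=4 this is 24, so x decreases.
∂g/∂y = -12y(y + 2)(y + 3); at y=-1 this is 24, so y decreases.
x converges to its nearest critical value 3 (a local min of the x-part); y converges to -2. The iterate converges to (3, -2).

(3, -2)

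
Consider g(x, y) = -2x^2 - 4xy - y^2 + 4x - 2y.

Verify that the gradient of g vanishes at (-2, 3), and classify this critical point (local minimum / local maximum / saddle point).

saddle point

∇g = (-4x - 4y + 4, -4x - 2y - 2); substituting (-2, 3) gives ∇g = (0, 0), so (-2, 3) is indeed a critical point.
The Hessian of g is constant: H = [[-4, -4], [-4, -2]].
det(H) = (-4)·(-2) − (-4)² = -8.
Since det(H) < 0, H is indefinite and the critical point is a saddle point.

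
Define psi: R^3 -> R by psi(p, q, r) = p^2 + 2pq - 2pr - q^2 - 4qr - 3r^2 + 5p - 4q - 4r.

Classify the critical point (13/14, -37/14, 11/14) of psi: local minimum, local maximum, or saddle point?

The Hessian is constant: H = [[2, 2, -2], [2, -2, -4], [-2, -4, -6]].
Leading principal minors: Δ₁ = 2, Δ₂ = -8, Δ₃ = 56.
The minors fit neither the all-positive nor the alternating-sign pattern, so H is indefinite: a saddle point.

saddle point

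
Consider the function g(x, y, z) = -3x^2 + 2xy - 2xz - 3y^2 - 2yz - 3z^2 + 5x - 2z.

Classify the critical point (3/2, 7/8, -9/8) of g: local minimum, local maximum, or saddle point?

local maximum

The Hessian is constant: H = [[-6, 2, -2], [2, -6, -2], [-2, -2, -6]].
Leading principal minors: Δ₁ = -6, Δ₂ = 32, Δ₃ = -128.
The minors alternate sign starting negative (−, +, −), so H is negative definite: a local maximum.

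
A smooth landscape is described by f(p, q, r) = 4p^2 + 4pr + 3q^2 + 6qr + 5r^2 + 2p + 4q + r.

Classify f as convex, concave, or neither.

f is quadratic, so its Hessian is the constant matrix H = [[8, 0, 4], [0, 6, 6], [4, 6, 10]].
Leading principal minors: 8, 48, 96.
All positive ⇒ H ≻ 0 ⇒ convex.

convex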